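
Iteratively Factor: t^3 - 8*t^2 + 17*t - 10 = (t - 5)*(t^2 - 3*t + 2) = (t - 5)*(t - 2)*(t - 1)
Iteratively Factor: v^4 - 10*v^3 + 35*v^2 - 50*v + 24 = (v - 1)*(v^3 - 9*v^2 + 26*v - 24) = (v - 2)*(v - 1)*(v^2 - 7*v + 12) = (v - 3)*(v - 2)*(v - 1)*(v - 4)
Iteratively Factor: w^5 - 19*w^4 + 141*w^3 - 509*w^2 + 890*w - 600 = (w - 5)*(w^4 - 14*w^3 + 71*w^2 - 154*w + 120) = (w - 5)^2*(w^3 - 9*w^2 + 26*w - 24) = (w - 5)^2*(w - 3)*(w^2 - 6*w + 8) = (w - 5)^2*(w - 3)*(w - 2)*(w - 4)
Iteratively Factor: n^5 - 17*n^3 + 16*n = (n)*(n^4 - 17*n^2 + 16) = n*(n - 1)*(n^3 + n^2 - 16*n - 16) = n*(n - 1)*(n + 1)*(n^2 - 16) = n*(n - 1)*(n + 1)*(n + 4)*(n - 4)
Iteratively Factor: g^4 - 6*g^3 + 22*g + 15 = (g - 3)*(g^3 - 3*g^2 - 9*g - 5) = (g - 5)*(g - 3)*(g^2 + 2*g + 1) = (g - 5)*(g - 3)*(g + 1)*(g + 1)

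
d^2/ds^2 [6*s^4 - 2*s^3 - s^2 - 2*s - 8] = 72*s^2 - 12*s - 2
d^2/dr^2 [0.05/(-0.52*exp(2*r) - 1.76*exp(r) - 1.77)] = ((0.104*exp(r) + 0.088)*(0.52*exp(2*r) + 1.76*exp(r) + 1.77) - 0.05*(1.04*exp(r) + 1.76)*(2.08*exp(r) + 3.52)*exp(r))*exp(r)/(0.52*exp(2*r) + 1.76*exp(r) + 1.77)^3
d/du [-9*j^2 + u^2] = 2*u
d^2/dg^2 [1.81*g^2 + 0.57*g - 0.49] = 3.62000000000000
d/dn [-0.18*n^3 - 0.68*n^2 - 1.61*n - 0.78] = -0.54*n^2 - 1.36*n - 1.61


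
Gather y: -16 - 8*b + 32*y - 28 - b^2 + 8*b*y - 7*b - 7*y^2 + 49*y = -b^2 - 15*b - 7*y^2 + y*(8*b + 81) - 44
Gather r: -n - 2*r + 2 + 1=-n - 2*r + 3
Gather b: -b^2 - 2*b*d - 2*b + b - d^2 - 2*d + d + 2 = -b^2 + b*(-2*d - 1) - d^2 - d + 2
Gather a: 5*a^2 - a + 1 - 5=5*a^2 - a - 4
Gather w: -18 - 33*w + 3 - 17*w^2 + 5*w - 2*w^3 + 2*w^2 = -2*w^3 - 15*w^2 - 28*w - 15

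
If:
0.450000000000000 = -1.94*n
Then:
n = -0.23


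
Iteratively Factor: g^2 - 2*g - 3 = (g - 3)*(g + 1)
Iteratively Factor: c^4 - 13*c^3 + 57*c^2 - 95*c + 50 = (c - 5)*(c^3 - 8*c^2 + 17*c - 10) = (c - 5)*(c - 1)*(c^2 - 7*c + 10) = (c - 5)^2*(c - 1)*(c - 2)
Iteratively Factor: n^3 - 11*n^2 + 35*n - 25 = (n - 5)*(n^2 - 6*n + 5) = (n - 5)*(n - 1)*(n - 5)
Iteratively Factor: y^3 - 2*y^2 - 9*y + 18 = (y + 3)*(y^2 - 5*y + 6) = (y - 3)*(y + 3)*(y - 2)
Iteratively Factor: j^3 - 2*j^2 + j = (j - 1)*(j^2 - j) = (j - 1)^2*(j)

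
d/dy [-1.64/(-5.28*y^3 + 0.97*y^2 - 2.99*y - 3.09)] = (-25.9776*y^2 + 3.1816*y - 4.9036)/(5.28*y^3 - 0.97*y^2 + 2.99*y + 3.09)^2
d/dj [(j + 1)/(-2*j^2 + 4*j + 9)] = (-2*j^2 + 4*j + 4*(j - 1)*(j + 1) + 9)/(-2*j^2 + 4*j + 9)^2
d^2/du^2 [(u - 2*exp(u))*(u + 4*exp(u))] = 2*u*exp(u) - 32*exp(2*u) + 4*exp(u) + 2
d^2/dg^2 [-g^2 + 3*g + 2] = -2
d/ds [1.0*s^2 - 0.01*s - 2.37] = 2.0*s - 0.01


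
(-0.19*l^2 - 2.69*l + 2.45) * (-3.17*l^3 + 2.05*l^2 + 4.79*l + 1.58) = 0.6023*l^5 + 8.1378*l^4 - 14.1911*l^3 - 8.1628*l^2 + 7.4853*l + 3.871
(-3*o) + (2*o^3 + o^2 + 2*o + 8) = 2*o^3 + o^2 - o + 8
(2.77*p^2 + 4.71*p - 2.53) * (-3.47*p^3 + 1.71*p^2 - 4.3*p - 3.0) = -9.6119*p^5 - 11.607*p^4 + 4.9222*p^3 - 32.8893*p^2 - 3.251*p + 7.59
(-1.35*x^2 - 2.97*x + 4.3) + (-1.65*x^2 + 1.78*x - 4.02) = -3.0*x^2 - 1.19*x + 0.28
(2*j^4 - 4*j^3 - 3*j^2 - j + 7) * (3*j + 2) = 6*j^5 - 8*j^4 - 17*j^3 - 9*j^2 + 19*j + 14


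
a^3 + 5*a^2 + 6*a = a*(a + 2)*(a + 3)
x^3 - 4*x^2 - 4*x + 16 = (x - 4)*(x - 2)*(x + 2)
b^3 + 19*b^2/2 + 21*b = b*(b + 7/2)*(b + 6)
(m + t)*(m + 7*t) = m^2 + 8*m*t + 7*t^2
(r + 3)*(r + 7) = r^2 + 10*r + 21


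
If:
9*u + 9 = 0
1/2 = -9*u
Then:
No Solution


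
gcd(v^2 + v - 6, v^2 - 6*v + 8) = v - 2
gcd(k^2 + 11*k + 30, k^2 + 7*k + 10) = k + 5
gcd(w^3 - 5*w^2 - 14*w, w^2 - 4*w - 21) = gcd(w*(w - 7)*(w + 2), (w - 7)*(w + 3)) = w - 7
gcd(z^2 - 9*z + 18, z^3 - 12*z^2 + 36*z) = z - 6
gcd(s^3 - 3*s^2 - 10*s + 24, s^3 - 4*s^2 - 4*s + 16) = s^2 - 6*s + 8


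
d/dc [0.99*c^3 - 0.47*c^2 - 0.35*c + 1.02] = 2.97*c^2 - 0.94*c - 0.35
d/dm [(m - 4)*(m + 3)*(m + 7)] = 3*m^2 + 12*m - 19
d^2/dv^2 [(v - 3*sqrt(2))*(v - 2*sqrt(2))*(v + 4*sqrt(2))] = 6*v - 2*sqrt(2)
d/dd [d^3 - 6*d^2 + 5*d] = 3*d^2 - 12*d + 5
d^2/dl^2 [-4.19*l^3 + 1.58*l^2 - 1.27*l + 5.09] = 3.16 - 25.14*l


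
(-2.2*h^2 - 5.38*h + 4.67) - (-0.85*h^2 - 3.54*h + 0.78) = -1.35*h^2 - 1.84*h + 3.89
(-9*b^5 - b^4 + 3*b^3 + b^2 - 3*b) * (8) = -72*b^5 - 8*b^4 + 24*b^3 + 8*b^2 - 24*b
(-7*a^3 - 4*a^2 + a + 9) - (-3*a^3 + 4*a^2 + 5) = -4*a^3 - 8*a^2 + a + 4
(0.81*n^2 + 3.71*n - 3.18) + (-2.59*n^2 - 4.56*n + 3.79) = -1.78*n^2 - 0.85*n + 0.61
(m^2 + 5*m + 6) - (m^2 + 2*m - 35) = 3*m + 41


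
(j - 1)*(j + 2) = j^2 + j - 2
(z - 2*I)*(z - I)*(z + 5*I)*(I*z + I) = I*z^4 - 2*z^3 + I*z^3 - 2*z^2 + 13*I*z^2 + 10*z + 13*I*z + 10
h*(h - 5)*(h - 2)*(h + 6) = h^4 - h^3 - 32*h^2 + 60*h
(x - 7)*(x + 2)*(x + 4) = x^3 - x^2 - 34*x - 56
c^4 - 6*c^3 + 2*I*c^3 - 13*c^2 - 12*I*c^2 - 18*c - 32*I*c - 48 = (c - 8)*(c + 2)*(c - I)*(c + 3*I)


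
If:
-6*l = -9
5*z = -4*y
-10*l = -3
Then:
No Solution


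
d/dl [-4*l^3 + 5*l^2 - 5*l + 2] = -12*l^2 + 10*l - 5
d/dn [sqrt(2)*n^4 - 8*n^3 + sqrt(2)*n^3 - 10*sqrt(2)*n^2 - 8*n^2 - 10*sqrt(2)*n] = 4*sqrt(2)*n^3 - 24*n^2 + 3*sqrt(2)*n^2 - 20*sqrt(2)*n - 16*n - 10*sqrt(2)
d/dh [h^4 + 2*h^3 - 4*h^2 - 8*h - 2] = 4*h^3 + 6*h^2 - 8*h - 8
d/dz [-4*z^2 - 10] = -8*z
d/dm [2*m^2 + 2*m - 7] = 4*m + 2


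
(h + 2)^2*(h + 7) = h^3 + 11*h^2 + 32*h + 28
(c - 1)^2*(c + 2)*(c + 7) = c^4 + 7*c^3 - 3*c^2 - 19*c + 14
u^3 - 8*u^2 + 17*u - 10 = (u - 5)*(u - 2)*(u - 1)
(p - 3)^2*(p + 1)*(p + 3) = p^4 - 2*p^3 - 12*p^2 + 18*p + 27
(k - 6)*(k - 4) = k^2 - 10*k + 24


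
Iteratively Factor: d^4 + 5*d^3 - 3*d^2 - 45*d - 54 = (d + 2)*(d^3 + 3*d^2 - 9*d - 27) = (d - 3)*(d + 2)*(d^2 + 6*d + 9) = (d - 3)*(d + 2)*(d + 3)*(d + 3)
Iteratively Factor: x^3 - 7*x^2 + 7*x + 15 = (x - 5)*(x^2 - 2*x - 3) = (x - 5)*(x - 3)*(x + 1)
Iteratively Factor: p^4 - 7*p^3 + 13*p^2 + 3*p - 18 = (p - 2)*(p^3 - 5*p^2 + 3*p + 9) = (p - 2)*(p + 1)*(p^2 - 6*p + 9) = (p - 3)*(p - 2)*(p + 1)*(p - 3)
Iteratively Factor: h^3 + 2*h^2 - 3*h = (h - 1)*(h^2 + 3*h) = h*(h - 1)*(h + 3)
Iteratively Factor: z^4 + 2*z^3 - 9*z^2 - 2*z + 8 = (z + 1)*(z^3 + z^2 - 10*z + 8) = (z - 1)*(z + 1)*(z^2 + 2*z - 8) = (z - 2)*(z - 1)*(z + 1)*(z + 4)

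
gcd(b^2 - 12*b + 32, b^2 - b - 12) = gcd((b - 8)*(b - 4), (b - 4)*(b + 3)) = b - 4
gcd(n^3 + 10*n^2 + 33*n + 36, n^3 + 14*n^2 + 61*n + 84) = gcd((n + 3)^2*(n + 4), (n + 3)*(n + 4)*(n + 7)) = n^2 + 7*n + 12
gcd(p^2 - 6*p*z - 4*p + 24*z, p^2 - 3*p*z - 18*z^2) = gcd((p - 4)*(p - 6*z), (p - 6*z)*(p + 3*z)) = -p + 6*z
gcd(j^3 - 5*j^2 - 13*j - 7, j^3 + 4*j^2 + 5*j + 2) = j^2 + 2*j + 1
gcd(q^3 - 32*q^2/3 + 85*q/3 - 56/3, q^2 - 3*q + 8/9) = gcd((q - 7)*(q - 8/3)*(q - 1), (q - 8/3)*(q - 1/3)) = q - 8/3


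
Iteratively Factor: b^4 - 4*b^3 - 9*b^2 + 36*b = (b - 3)*(b^3 - b^2 - 12*b) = (b - 4)*(b - 3)*(b^2 + 3*b) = (b - 4)*(b - 3)*(b + 3)*(b)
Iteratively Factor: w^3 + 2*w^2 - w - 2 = (w + 2)*(w^2 - 1) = (w - 1)*(w + 2)*(w + 1)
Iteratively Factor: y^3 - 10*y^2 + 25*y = (y - 5)*(y^2 - 5*y) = (y - 5)^2*(y)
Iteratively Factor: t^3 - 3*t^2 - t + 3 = (t + 1)*(t^2 - 4*t + 3) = (t - 1)*(t + 1)*(t - 3)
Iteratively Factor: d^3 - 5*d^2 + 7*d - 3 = (d - 1)*(d^2 - 4*d + 3) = (d - 3)*(d - 1)*(d - 1)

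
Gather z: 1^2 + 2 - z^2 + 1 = 4 - z^2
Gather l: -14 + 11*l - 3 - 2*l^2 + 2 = -2*l^2 + 11*l - 15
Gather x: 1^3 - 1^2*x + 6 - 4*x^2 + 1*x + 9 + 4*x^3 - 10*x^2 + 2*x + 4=4*x^3 - 14*x^2 + 2*x + 20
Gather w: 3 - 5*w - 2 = 1 - 5*w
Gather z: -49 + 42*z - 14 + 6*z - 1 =48*z - 64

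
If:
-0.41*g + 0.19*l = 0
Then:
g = 0.463414634146341*l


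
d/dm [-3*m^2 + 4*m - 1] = 4 - 6*m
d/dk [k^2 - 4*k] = 2*k - 4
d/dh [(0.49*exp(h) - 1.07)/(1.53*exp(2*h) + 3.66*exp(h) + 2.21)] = (-0.7497*exp(2*h) + 3.2742*exp(h) + 4.9991)*exp(h)/(2.3409*exp(4*h) + 11.1996*exp(3*h) + 20.1582*exp(2*h) + 16.1772*exp(h) + 4.8841)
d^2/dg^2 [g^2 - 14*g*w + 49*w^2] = 2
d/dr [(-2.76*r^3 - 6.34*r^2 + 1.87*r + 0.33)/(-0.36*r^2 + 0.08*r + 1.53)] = (0.9936*r^4 - 0.4416*r^3 - 12.5024*r^2 - 19.1628*r + 2.8347)/(0.1296*r^4 - 0.0576*r^3 - 1.0952*r^2 + 0.2448*r + 2.3409)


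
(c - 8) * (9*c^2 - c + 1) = 9*c^3 - 73*c^2 + 9*c - 8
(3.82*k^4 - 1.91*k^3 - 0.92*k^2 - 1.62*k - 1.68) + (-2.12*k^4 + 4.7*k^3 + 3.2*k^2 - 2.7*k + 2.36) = 1.7*k^4 + 2.79*k^3 + 2.28*k^2 - 4.32*k + 0.68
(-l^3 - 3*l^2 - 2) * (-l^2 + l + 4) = l^5 + 2*l^4 - 7*l^3 - 10*l^2 - 2*l - 8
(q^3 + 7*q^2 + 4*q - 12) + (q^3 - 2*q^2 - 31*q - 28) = 2*q^3 + 5*q^2 - 27*q - 40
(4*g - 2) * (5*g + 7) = 20*g^2 + 18*g - 14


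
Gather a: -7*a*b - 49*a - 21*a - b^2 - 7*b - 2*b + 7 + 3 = a*(-7*b - 70) - b^2 - 9*b + 10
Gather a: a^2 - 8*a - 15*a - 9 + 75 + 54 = a^2 - 23*a + 120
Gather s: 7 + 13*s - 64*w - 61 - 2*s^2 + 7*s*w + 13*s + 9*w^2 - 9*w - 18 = -2*s^2 + s*(7*w + 26) + 9*w^2 - 73*w - 72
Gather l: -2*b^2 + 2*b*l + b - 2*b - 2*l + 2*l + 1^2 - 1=-2*b^2 + 2*b*l - b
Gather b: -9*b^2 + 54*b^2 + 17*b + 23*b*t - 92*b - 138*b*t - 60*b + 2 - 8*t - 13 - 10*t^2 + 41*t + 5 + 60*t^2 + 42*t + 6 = 45*b^2 + b*(-115*t - 135) + 50*t^2 + 75*t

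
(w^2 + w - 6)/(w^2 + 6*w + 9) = (w - 2)/(w + 3)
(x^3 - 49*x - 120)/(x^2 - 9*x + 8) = (x^2 + 8*x + 15)/(x - 1)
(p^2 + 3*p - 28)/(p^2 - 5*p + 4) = (p + 7)/(p - 1)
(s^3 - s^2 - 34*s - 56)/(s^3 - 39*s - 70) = (s + 4)/(s + 5)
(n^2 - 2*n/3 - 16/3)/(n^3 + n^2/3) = (3*n^2 - 2*n - 16)/(n^2*(3*n + 1))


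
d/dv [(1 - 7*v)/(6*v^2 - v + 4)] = (-42*v^2 + 7*v + (7*v - 1)*(12*v - 1) - 28)/(6*v^2 - v + 4)^2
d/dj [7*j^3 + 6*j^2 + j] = 21*j^2 + 12*j + 1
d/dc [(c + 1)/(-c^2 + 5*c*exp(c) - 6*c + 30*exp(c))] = (-c^2 + 5*c*exp(c) - 6*c - (c + 1)*(5*c*exp(c) - 2*c + 35*exp(c) - 6) + 30*exp(c))/(c^2 - 5*c*exp(c) + 6*c - 30*exp(c))^2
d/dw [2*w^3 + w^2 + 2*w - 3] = 6*w^2 + 2*w + 2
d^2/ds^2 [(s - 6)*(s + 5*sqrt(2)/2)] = 2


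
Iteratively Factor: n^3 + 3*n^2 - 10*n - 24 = (n + 4)*(n^2 - n - 6) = (n - 3)*(n + 4)*(n + 2)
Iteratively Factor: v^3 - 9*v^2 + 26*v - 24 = (v - 3)*(v^2 - 6*v + 8) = (v - 3)*(v - 2)*(v - 4)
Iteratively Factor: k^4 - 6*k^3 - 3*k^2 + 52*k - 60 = (k - 2)*(k^3 - 4*k^2 - 11*k + 30) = (k - 2)*(k + 3)*(k^2 - 7*k + 10) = (k - 5)*(k - 2)*(k + 3)*(k - 2)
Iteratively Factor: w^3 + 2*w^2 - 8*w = (w)*(w^2 + 2*w - 8) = w*(w - 2)*(w + 4)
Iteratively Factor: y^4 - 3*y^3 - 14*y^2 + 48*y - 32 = (y - 1)*(y^3 - 2*y^2 - 16*y + 32) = (y - 4)*(y - 1)*(y^2 + 2*y - 8) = (y - 4)*(y - 2)*(y - 1)*(y + 4)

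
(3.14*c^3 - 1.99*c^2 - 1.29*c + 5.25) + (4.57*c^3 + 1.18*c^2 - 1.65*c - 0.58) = 7.71*c^3 - 0.81*c^2 - 2.94*c + 4.67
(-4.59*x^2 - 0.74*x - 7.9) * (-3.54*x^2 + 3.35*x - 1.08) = 16.2486*x^4 - 12.7569*x^3 + 30.4442*x^2 - 25.6658*x + 8.532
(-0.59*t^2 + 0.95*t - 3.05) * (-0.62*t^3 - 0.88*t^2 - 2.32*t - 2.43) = 0.3658*t^5 - 0.0698*t^4 + 2.4238*t^3 + 1.9137*t^2 + 4.7675*t + 7.4115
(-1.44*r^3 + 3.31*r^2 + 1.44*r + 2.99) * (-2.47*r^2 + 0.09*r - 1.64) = 3.5568*r^5 - 8.3053*r^4 - 0.8973*r^3 - 12.6841*r^2 - 2.0925*r - 4.9036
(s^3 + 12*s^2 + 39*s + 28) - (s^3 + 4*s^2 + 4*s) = 8*s^2 + 35*s + 28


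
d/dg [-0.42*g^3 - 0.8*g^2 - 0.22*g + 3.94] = -1.26*g^2 - 1.6*g - 0.22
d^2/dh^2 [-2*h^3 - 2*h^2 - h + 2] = -12*h - 4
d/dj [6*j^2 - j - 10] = 12*j - 1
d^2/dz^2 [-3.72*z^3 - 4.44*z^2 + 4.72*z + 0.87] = -22.32*z - 8.88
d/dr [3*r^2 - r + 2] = 6*r - 1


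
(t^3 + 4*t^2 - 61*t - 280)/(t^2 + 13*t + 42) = (t^2 - 3*t - 40)/(t + 6)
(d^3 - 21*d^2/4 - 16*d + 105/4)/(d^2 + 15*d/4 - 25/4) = (d^2 - 4*d - 21)/(d + 5)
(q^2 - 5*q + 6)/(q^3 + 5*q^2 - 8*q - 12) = (q - 3)/(q^2 + 7*q + 6)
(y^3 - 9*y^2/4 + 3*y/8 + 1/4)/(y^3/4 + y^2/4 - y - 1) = (4*y^2 - y - 1/2)/(y^2 + 3*y + 2)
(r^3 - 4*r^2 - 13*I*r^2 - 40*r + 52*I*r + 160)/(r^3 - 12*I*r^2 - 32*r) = (r^2 - r*(4 + 5*I) + 20*I)/(r*(r - 4*I))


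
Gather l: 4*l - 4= 4*l - 4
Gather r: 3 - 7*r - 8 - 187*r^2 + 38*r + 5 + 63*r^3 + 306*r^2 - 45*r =63*r^3 + 119*r^2 - 14*r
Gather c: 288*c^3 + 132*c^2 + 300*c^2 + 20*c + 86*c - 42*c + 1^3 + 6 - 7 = 288*c^3 + 432*c^2 + 64*c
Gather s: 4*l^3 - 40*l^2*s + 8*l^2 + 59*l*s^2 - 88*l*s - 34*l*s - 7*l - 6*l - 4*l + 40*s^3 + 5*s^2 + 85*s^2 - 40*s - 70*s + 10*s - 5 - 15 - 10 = 4*l^3 + 8*l^2 - 17*l + 40*s^3 + s^2*(59*l + 90) + s*(-40*l^2 - 122*l - 100) - 30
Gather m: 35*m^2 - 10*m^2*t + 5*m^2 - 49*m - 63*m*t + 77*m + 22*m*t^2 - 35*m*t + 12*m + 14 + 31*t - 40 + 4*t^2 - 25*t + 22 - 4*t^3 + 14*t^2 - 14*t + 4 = m^2*(40 - 10*t) + m*(22*t^2 - 98*t + 40) - 4*t^3 + 18*t^2 - 8*t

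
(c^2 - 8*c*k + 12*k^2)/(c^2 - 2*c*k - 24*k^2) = (c - 2*k)/(c + 4*k)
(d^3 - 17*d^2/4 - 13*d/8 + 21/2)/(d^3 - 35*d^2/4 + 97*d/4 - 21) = (d + 3/2)/(d - 3)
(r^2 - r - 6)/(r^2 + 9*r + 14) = (r - 3)/(r + 7)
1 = 1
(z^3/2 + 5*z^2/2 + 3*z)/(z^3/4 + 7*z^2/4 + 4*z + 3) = 2*z/(z + 2)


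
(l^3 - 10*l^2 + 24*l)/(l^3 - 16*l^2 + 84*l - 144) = l/(l - 6)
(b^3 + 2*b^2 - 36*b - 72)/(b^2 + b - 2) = (b^2 - 36)/(b - 1)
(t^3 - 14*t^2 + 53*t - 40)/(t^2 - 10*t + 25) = (t^2 - 9*t + 8)/(t - 5)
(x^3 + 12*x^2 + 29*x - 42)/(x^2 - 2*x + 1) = (x^2 + 13*x + 42)/(x - 1)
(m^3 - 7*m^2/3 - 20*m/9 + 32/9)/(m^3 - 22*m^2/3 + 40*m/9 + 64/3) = (m - 1)/(m - 6)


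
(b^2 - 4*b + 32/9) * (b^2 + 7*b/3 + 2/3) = b^4 - 5*b^3/3 - 46*b^2/9 + 152*b/27 + 64/27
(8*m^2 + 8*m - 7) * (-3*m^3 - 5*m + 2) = -24*m^5 - 24*m^4 - 19*m^3 - 24*m^2 + 51*m - 14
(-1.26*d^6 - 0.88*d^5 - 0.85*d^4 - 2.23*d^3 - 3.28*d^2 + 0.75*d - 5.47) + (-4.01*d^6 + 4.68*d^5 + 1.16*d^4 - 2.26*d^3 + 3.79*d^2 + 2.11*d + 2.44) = -5.27*d^6 + 3.8*d^5 + 0.31*d^4 - 4.49*d^3 + 0.51*d^2 + 2.86*d - 3.03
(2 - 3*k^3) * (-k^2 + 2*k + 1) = 3*k^5 - 6*k^4 - 3*k^3 - 2*k^2 + 4*k + 2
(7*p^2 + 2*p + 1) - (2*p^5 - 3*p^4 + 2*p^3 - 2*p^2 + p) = -2*p^5 + 3*p^4 - 2*p^3 + 9*p^2 + p + 1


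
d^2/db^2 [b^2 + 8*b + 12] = 2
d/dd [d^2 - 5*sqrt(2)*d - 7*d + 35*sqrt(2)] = 2*d - 5*sqrt(2) - 7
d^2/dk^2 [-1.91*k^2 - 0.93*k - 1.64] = -3.82000000000000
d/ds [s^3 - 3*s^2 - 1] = 3*s*(s - 2)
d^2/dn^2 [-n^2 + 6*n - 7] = -2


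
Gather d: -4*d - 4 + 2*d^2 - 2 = 2*d^2 - 4*d - 6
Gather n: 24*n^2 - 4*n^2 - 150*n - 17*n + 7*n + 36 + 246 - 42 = 20*n^2 - 160*n + 240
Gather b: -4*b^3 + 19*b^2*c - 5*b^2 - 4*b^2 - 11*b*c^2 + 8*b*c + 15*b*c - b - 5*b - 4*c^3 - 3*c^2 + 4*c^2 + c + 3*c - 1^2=-4*b^3 + b^2*(19*c - 9) + b*(-11*c^2 + 23*c - 6) - 4*c^3 + c^2 + 4*c - 1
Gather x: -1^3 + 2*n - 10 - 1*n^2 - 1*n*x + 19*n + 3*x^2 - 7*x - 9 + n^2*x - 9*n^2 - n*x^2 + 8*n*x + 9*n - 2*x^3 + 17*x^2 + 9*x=-10*n^2 + 30*n - 2*x^3 + x^2*(20 - n) + x*(n^2 + 7*n + 2) - 20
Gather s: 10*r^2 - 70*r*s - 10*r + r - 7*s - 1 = 10*r^2 - 9*r + s*(-70*r - 7) - 1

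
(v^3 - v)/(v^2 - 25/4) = 4*v*(v^2 - 1)/(4*v^2 - 25)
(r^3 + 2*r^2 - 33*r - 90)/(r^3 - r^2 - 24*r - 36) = (r + 5)/(r + 2)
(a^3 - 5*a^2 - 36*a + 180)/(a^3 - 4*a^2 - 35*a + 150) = (a - 6)/(a - 5)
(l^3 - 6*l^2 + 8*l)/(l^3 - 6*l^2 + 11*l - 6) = l*(l - 4)/(l^2 - 4*l + 3)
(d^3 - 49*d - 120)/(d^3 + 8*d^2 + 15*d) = (d - 8)/d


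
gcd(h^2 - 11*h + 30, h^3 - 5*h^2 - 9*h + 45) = h - 5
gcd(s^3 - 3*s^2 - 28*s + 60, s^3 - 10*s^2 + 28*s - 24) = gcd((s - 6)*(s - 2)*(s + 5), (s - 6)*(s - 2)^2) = s^2 - 8*s + 12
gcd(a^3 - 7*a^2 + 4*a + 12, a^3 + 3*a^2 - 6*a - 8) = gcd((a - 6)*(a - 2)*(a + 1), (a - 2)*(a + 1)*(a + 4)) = a^2 - a - 2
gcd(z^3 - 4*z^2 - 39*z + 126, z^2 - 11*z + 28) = z - 7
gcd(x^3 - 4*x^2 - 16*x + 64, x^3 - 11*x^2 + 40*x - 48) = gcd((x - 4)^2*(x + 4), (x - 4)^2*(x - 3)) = x^2 - 8*x + 16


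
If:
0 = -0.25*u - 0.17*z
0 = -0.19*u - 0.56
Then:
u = -2.95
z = 4.33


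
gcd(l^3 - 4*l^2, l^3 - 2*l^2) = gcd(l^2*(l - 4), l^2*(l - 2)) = l^2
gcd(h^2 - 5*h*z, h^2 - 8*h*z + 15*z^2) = -h + 5*z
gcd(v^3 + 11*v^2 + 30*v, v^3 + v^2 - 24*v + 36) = v + 6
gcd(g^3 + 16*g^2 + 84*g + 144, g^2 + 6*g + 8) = g + 4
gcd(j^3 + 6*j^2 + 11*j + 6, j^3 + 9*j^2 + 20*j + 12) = j^2 + 3*j + 2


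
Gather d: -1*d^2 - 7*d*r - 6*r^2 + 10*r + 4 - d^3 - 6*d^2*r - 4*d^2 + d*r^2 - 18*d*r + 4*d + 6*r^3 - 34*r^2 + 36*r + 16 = -d^3 + d^2*(-6*r - 5) + d*(r^2 - 25*r + 4) + 6*r^3 - 40*r^2 + 46*r + 20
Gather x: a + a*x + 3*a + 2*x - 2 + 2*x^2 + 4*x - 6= 4*a + 2*x^2 + x*(a + 6) - 8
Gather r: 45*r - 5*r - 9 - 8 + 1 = 40*r - 16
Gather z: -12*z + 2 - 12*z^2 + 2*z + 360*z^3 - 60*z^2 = 360*z^3 - 72*z^2 - 10*z + 2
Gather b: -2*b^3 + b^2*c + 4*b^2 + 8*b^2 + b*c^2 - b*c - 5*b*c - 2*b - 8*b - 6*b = -2*b^3 + b^2*(c + 12) + b*(c^2 - 6*c - 16)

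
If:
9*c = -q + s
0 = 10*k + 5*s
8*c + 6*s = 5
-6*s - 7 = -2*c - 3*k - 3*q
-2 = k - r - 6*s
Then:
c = -43/76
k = -181/228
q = 1523/228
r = -1897/228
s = 181/114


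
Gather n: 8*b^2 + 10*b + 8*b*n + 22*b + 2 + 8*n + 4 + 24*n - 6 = 8*b^2 + 32*b + n*(8*b + 32)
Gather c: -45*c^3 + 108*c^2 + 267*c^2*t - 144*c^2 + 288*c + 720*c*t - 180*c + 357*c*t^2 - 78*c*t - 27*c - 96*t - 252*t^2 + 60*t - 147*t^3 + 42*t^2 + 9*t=-45*c^3 + c^2*(267*t - 36) + c*(357*t^2 + 642*t + 81) - 147*t^3 - 210*t^2 - 27*t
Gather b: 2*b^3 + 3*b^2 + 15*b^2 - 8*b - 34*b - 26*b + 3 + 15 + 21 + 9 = 2*b^3 + 18*b^2 - 68*b + 48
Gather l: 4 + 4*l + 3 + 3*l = 7*l + 7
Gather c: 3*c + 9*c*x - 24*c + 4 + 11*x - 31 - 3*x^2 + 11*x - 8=c*(9*x - 21) - 3*x^2 + 22*x - 35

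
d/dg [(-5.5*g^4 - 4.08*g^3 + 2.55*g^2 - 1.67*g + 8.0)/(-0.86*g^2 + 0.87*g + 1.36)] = (9.46*g^5 - 10.8462*g^4 - 37.0192*g^3 - 15.8641*g^2 + 20.696*g - 9.2312)/(0.7396*g^4 - 1.4964*g^3 - 1.5823*g^2 + 2.3664*g + 1.8496)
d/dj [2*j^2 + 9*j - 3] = 4*j + 9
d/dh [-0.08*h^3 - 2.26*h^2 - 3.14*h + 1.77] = -0.24*h^2 - 4.52*h - 3.14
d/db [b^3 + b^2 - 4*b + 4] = 3*b^2 + 2*b - 4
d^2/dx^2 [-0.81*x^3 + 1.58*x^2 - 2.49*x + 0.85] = 3.16 - 4.86*x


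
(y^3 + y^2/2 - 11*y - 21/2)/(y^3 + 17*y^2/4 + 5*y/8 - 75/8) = 4*(2*y^2 - 5*y - 7)/(8*y^2 + 10*y - 25)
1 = 1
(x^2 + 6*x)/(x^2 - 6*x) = (x + 6)/(x - 6)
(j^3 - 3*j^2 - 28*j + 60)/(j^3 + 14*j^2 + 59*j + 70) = (j^2 - 8*j + 12)/(j^2 + 9*j + 14)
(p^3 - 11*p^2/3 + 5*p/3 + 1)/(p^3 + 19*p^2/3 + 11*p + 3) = (p^2 - 4*p + 3)/(p^2 + 6*p + 9)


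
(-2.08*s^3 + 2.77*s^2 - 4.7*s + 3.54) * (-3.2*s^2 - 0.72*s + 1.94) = 6.656*s^5 - 7.3664*s^4 + 9.0104*s^3 - 2.5702*s^2 - 11.6668*s + 6.8676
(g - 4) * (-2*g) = -2*g^2 + 8*g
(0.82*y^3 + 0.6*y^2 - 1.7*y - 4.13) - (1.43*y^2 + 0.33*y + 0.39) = 0.82*y^3 - 0.83*y^2 - 2.03*y - 4.52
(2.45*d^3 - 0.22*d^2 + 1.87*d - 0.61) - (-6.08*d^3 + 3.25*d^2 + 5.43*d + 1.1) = 8.53*d^3 - 3.47*d^2 - 3.56*d - 1.71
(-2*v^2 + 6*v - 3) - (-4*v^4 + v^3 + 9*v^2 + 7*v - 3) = 4*v^4 - v^3 - 11*v^2 - v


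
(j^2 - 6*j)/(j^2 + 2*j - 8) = j*(j - 6)/(j^2 + 2*j - 8)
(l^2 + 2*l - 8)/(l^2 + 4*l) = (l - 2)/l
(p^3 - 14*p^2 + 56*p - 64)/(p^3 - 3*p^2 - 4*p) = (p^2 - 10*p + 16)/(p*(p + 1))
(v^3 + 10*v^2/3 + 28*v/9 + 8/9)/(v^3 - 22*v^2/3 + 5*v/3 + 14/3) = (3*v^2 + 8*v + 4)/(3*(v^2 - 8*v + 7))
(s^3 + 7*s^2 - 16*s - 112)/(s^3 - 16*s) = (s + 7)/s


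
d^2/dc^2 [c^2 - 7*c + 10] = 2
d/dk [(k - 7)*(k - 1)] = 2*k - 8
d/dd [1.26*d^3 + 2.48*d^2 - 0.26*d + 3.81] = 3.78*d^2 + 4.96*d - 0.26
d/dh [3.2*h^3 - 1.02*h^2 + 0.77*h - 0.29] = 9.6*h^2 - 2.04*h + 0.77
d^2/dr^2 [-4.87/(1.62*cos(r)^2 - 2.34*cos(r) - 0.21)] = (-51.123312*(1 - cos(r)^2)^2 + 55.383588*cos(r)^3 - 58.854924*cos(r)^2 - 108.374058*cos(r) + 107.769204)/(-1.62*cos(r)^2 + 2.34*cos(r) + 0.21)^3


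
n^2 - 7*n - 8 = (n - 8)*(n + 1)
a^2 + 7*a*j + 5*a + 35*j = (a + 5)*(a + 7*j)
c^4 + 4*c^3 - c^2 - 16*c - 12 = (c - 2)*(c + 1)*(c + 2)*(c + 3)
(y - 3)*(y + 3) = y^2 - 9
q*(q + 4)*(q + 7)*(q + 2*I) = q^4 + 11*q^3 + 2*I*q^3 + 28*q^2 + 22*I*q^2 + 56*I*q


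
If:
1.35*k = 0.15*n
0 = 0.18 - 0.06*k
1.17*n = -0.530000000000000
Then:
No Solution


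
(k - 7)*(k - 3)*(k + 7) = k^3 - 3*k^2 - 49*k + 147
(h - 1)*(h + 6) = h^2 + 5*h - 6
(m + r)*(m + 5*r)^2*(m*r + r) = m^4*r + 11*m^3*r^2 + m^3*r + 35*m^2*r^3 + 11*m^2*r^2 + 25*m*r^4 + 35*m*r^3 + 25*r^4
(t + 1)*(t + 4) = t^2 + 5*t + 4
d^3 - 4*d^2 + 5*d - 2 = (d - 2)*(d - 1)^2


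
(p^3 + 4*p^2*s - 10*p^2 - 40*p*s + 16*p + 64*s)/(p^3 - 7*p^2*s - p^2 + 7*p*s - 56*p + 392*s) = (p^2 + 4*p*s - 2*p - 8*s)/(p^2 - 7*p*s + 7*p - 49*s)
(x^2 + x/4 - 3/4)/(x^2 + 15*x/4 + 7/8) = 2*(4*x^2 + x - 3)/(8*x^2 + 30*x + 7)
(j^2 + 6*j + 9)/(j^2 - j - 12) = (j + 3)/(j - 4)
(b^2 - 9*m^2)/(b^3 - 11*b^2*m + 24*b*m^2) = (b + 3*m)/(b*(b - 8*m))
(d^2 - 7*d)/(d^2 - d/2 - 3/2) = 2*d*(7 - d)/(-2*d^2 + d + 3)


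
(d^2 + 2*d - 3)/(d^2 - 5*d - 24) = (d - 1)/(d - 8)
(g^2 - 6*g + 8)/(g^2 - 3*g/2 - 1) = 2*(g - 4)/(2*g + 1)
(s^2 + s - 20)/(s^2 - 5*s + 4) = (s + 5)/(s - 1)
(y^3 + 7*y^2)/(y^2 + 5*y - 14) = y^2/(y - 2)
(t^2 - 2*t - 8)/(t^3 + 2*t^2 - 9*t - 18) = (t - 4)/(t^2 - 9)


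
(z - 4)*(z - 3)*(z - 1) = z^3 - 8*z^2 + 19*z - 12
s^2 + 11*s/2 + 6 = (s + 3/2)*(s + 4)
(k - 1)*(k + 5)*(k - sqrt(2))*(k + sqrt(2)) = k^4 + 4*k^3 - 7*k^2 - 8*k + 10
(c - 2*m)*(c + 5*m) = c^2 + 3*c*m - 10*m^2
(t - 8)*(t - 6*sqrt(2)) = t^2 - 6*sqrt(2)*t - 8*t + 48*sqrt(2)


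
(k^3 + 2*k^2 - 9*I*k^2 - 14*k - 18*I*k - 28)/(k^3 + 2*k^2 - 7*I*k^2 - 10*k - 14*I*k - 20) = (k - 7*I)/(k - 5*I)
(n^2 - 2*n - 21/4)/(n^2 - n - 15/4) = (2*n - 7)/(2*n - 5)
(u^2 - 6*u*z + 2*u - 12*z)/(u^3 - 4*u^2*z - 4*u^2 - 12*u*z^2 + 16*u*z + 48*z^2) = (u + 2)/(u^2 + 2*u*z - 4*u - 8*z)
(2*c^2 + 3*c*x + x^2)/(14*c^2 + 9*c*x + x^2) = (c + x)/(7*c + x)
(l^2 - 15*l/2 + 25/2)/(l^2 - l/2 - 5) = (l - 5)/(l + 2)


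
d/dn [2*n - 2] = 2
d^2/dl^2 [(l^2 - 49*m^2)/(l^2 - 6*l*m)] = 6*m*(2*l^3 - 49*l^2*m + 294*l*m^2 - 588*m^3)/(l^3*(l^3 - 18*l^2*m + 108*l*m^2 - 216*m^3))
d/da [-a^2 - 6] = -2*a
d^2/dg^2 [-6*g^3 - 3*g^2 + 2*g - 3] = -36*g - 6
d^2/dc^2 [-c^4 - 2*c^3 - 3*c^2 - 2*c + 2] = -12*c^2 - 12*c - 6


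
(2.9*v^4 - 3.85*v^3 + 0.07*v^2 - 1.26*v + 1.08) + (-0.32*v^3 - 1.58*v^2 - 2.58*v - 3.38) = 2.9*v^4 - 4.17*v^3 - 1.51*v^2 - 3.84*v - 2.3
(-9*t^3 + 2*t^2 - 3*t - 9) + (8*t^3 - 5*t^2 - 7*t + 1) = -t^3 - 3*t^2 - 10*t - 8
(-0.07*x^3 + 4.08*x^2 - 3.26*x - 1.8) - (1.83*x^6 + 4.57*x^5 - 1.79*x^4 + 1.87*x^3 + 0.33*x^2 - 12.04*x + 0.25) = -1.83*x^6 - 4.57*x^5 + 1.79*x^4 - 1.94*x^3 + 3.75*x^2 + 8.78*x - 2.05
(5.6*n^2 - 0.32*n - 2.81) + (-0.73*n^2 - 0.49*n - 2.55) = 4.87*n^2 - 0.81*n - 5.36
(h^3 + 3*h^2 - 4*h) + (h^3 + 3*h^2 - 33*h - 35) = 2*h^3 + 6*h^2 - 37*h - 35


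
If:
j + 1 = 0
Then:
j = -1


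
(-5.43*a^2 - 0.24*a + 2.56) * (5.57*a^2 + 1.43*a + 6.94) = -30.2451*a^4 - 9.1017*a^3 - 23.7682*a^2 + 1.9952*a + 17.7664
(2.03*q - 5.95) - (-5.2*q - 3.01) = 7.23*q - 2.94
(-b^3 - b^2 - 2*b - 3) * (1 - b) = b^4 + b^2 + b - 3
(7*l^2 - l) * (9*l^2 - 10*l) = 63*l^4 - 79*l^3 + 10*l^2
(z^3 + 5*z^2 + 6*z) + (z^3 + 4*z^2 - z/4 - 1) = 2*z^3 + 9*z^2 + 23*z/4 - 1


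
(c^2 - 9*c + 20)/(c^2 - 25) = (c - 4)/(c + 5)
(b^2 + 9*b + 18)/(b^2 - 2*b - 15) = (b + 6)/(b - 5)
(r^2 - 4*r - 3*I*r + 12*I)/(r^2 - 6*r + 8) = (r - 3*I)/(r - 2)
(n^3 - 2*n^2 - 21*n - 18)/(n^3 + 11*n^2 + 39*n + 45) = (n^2 - 5*n - 6)/(n^2 + 8*n + 15)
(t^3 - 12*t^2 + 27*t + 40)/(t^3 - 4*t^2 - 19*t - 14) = (t^2 - 13*t + 40)/(t^2 - 5*t - 14)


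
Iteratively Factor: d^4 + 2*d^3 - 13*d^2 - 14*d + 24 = (d + 2)*(d^3 - 13*d + 12) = (d + 2)*(d + 4)*(d^2 - 4*d + 3) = (d - 1)*(d + 2)*(d + 4)*(d - 3)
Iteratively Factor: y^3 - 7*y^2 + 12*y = (y)*(y^2 - 7*y + 12) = y*(y - 4)*(y - 3)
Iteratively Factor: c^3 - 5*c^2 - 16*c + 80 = (c + 4)*(c^2 - 9*c + 20) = (c - 4)*(c + 4)*(c - 5)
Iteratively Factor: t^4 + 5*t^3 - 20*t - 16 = (t + 4)*(t^3 + t^2 - 4*t - 4) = (t + 2)*(t + 4)*(t^2 - t - 2) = (t + 1)*(t + 2)*(t + 4)*(t - 2)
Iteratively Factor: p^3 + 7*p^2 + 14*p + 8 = (p + 1)*(p^2 + 6*p + 8) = (p + 1)*(p + 4)*(p + 2)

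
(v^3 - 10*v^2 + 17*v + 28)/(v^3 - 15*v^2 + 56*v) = (v^2 - 3*v - 4)/(v*(v - 8))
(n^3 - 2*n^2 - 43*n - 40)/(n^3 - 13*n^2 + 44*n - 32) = (n^2 + 6*n + 5)/(n^2 - 5*n + 4)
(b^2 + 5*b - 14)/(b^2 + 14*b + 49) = (b - 2)/(b + 7)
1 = 1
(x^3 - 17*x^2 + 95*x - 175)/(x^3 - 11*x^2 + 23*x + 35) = (x - 5)/(x + 1)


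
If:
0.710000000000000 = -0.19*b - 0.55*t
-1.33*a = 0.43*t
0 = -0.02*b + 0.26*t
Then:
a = 0.08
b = -3.06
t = -0.24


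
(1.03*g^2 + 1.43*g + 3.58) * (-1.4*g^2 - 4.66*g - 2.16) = -1.442*g^4 - 6.8018*g^3 - 13.9006*g^2 - 19.7716*g - 7.7328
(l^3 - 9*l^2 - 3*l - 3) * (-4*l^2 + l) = -4*l^5 + 37*l^4 + 3*l^3 + 9*l^2 - 3*l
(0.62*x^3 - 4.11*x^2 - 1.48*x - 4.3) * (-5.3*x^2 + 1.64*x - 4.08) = -3.286*x^5 + 22.7998*x^4 - 1.426*x^3 + 37.1316*x^2 - 1.0136*x + 17.544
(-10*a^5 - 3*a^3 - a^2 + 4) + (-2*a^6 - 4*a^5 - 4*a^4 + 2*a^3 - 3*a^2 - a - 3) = -2*a^6 - 14*a^5 - 4*a^4 - a^3 - 4*a^2 - a + 1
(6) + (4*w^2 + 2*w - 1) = 4*w^2 + 2*w + 5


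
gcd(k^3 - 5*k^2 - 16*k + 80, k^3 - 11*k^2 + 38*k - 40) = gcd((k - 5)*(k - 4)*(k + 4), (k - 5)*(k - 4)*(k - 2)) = k^2 - 9*k + 20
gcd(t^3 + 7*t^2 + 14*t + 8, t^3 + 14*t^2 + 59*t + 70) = t + 2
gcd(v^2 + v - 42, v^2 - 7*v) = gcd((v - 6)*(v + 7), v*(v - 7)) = 1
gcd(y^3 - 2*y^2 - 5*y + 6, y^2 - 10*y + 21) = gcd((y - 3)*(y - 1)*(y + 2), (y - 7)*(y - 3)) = y - 3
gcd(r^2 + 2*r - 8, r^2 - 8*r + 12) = r - 2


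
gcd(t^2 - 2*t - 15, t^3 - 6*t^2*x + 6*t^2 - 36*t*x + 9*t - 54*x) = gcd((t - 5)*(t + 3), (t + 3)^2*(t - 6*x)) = t + 3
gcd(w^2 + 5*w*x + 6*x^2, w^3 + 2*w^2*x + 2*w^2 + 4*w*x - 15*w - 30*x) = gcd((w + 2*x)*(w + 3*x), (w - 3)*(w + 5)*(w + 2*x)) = w + 2*x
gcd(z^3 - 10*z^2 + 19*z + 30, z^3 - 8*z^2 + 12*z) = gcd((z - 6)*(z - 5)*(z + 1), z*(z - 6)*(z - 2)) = z - 6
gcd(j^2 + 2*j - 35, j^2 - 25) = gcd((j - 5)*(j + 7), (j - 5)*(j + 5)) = j - 5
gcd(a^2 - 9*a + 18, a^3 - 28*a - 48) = a - 6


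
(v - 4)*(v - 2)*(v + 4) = v^3 - 2*v^2 - 16*v + 32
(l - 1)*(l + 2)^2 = l^3 + 3*l^2 - 4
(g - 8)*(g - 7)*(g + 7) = g^3 - 8*g^2 - 49*g + 392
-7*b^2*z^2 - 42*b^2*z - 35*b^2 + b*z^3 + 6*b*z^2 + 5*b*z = (-7*b + z)*(z + 5)*(b*z + b)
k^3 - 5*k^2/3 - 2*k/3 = k*(k - 2)*(k + 1/3)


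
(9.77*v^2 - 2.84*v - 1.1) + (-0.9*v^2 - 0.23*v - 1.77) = 8.87*v^2 - 3.07*v - 2.87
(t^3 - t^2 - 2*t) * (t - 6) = t^4 - 7*t^3 + 4*t^2 + 12*t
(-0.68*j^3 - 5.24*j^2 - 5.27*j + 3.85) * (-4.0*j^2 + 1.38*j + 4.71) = 2.72*j^5 + 20.0216*j^4 + 10.646*j^3 - 47.353*j^2 - 19.5087*j + 18.1335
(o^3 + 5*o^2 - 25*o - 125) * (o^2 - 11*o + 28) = o^5 - 6*o^4 - 52*o^3 + 290*o^2 + 675*o - 3500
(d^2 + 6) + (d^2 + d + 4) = 2*d^2 + d + 10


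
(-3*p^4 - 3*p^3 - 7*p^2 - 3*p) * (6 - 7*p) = 21*p^5 + 3*p^4 + 31*p^3 - 21*p^2 - 18*p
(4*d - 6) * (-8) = 48 - 32*d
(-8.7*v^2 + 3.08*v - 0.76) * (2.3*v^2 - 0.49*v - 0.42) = -20.01*v^4 + 11.347*v^3 + 0.396799999999999*v^2 - 0.9212*v + 0.3192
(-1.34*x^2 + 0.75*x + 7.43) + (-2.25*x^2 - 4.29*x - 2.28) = -3.59*x^2 - 3.54*x + 5.15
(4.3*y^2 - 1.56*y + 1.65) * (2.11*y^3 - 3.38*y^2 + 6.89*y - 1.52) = 9.073*y^5 - 17.8256*y^4 + 38.3813*y^3 - 22.8614*y^2 + 13.7397*y - 2.508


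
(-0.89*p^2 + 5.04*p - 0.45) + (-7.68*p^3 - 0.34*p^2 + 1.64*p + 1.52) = -7.68*p^3 - 1.23*p^2 + 6.68*p + 1.07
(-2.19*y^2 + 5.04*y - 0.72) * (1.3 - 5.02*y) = 10.9938*y^3 - 28.1478*y^2 + 10.1664*y - 0.936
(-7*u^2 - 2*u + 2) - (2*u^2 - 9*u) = -9*u^2 + 7*u + 2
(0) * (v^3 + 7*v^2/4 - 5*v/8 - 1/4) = 0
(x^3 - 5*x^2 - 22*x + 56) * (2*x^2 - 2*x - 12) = 2*x^5 - 12*x^4 - 46*x^3 + 216*x^2 + 152*x - 672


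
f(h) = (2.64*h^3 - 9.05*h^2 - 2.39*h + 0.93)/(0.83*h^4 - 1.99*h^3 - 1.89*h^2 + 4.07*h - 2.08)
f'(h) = (7.92*h^2 - 18.1*h - 2.39)/(0.83*h^4 - 1.99*h^3 - 1.89*h^2 + 4.07*h - 2.08) + (-3.32*h^3 + 5.97*h^2 + 3.78*h - 4.07)*(2.64*h^3 - 9.05*h^2 - 2.39*h + 0.93)/(0.83*h^4 - 1.99*h^3 - 1.89*h^2 + 4.07*h - 2.08)^2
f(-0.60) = 0.31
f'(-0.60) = -2.19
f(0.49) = 2.90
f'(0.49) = 17.59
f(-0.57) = 0.25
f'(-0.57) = -2.10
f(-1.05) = 1.87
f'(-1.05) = -5.82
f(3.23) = -0.84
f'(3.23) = 3.86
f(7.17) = 0.35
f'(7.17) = -0.03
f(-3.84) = -1.10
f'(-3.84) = -0.40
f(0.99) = 7.47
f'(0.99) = -4.49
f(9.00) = 0.30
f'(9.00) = -0.03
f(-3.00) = -1.61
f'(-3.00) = -0.93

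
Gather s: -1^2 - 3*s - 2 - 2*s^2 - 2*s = -2*s^2 - 5*s - 3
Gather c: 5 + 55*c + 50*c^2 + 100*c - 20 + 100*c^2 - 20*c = 150*c^2 + 135*c - 15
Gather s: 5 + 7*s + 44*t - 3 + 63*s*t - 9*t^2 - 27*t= s*(63*t + 7) - 9*t^2 + 17*t + 2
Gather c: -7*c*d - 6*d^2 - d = -7*c*d - 6*d^2 - d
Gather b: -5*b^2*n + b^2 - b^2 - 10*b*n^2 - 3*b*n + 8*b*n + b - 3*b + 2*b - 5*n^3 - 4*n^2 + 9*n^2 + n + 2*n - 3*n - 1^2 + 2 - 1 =-5*b^2*n + b*(-10*n^2 + 5*n) - 5*n^3 + 5*n^2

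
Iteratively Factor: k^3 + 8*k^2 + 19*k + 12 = (k + 3)*(k^2 + 5*k + 4) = (k + 3)*(k + 4)*(k + 1)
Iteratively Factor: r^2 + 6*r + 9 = (r + 3)*(r + 3)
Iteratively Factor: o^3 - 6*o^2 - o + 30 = (o + 2)*(o^2 - 8*o + 15) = (o - 3)*(o + 2)*(o - 5)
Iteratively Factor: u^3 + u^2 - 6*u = (u - 2)*(u^2 + 3*u) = u*(u - 2)*(u + 3)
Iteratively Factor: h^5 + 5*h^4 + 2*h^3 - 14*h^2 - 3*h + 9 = (h - 1)*(h^4 + 6*h^3 + 8*h^2 - 6*h - 9) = (h - 1)*(h + 3)*(h^3 + 3*h^2 - h - 3) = (h - 1)^2*(h + 3)*(h^2 + 4*h + 3) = (h - 1)^2*(h + 3)^2*(h + 1)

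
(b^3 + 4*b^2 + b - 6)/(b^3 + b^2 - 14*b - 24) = (b - 1)/(b - 4)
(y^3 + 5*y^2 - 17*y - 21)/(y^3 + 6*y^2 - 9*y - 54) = (y^2 + 8*y + 7)/(y^2 + 9*y + 18)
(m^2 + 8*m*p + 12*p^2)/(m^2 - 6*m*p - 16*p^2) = (-m - 6*p)/(-m + 8*p)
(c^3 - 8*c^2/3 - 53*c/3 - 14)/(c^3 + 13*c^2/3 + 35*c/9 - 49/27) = 9*(c^2 - 5*c - 6)/(9*c^2 + 18*c - 7)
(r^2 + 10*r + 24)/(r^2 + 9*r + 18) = (r + 4)/(r + 3)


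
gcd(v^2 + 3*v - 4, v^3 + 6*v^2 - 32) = v + 4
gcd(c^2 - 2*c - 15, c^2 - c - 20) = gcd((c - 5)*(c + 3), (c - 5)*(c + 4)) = c - 5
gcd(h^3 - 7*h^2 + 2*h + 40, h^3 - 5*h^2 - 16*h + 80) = h^2 - 9*h + 20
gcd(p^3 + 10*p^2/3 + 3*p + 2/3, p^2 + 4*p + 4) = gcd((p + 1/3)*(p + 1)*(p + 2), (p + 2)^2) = p + 2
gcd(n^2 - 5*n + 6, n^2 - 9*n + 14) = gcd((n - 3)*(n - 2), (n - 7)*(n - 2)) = n - 2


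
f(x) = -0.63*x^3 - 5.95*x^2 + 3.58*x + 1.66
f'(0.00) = 3.58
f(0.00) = 1.66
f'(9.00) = -256.61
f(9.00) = -907.34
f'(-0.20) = 5.88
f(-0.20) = 0.71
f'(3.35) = -57.50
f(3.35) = -76.81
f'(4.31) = -82.82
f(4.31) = -143.88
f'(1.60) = -20.30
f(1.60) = -10.42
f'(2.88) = -46.37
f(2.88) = -52.43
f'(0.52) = -3.12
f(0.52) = 1.82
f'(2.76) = -43.66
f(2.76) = -47.03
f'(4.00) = -74.26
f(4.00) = -119.54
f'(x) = -1.89*x^2 - 11.9*x + 3.58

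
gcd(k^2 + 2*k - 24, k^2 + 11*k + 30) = k + 6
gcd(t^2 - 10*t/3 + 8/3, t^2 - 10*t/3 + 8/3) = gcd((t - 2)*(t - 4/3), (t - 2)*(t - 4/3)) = t^2 - 10*t/3 + 8/3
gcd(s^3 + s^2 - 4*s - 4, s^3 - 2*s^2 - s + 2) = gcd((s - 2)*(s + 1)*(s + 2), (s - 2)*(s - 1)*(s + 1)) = s^2 - s - 2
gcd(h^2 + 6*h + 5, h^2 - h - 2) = h + 1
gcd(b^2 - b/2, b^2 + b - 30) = 1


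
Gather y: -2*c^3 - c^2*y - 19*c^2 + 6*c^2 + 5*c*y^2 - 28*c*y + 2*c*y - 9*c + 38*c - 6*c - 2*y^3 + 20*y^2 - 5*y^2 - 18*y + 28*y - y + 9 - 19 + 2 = -2*c^3 - 13*c^2 + 23*c - 2*y^3 + y^2*(5*c + 15) + y*(-c^2 - 26*c + 9) - 8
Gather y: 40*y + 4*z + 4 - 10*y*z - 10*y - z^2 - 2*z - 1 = y*(30 - 10*z) - z^2 + 2*z + 3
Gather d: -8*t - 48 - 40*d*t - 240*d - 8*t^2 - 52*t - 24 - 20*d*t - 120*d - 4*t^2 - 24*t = d*(-60*t - 360) - 12*t^2 - 84*t - 72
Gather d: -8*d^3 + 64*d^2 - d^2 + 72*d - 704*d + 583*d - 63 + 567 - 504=-8*d^3 + 63*d^2 - 49*d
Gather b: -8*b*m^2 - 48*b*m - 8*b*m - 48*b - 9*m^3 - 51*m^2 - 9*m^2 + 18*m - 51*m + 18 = b*(-8*m^2 - 56*m - 48) - 9*m^3 - 60*m^2 - 33*m + 18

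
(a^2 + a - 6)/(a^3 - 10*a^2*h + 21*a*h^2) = (a^2 + a - 6)/(a*(a^2 - 10*a*h + 21*h^2))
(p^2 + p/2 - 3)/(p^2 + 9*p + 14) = (p - 3/2)/(p + 7)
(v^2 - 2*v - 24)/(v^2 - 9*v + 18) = (v + 4)/(v - 3)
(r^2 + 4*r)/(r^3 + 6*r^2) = (r + 4)/(r*(r + 6))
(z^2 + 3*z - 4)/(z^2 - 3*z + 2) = (z + 4)/(z - 2)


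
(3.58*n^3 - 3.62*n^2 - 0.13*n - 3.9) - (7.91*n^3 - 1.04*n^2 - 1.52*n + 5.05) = -4.33*n^3 - 2.58*n^2 + 1.39*n - 8.95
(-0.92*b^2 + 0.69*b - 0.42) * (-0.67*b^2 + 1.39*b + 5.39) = 0.6164*b^4 - 1.7411*b^3 - 3.7183*b^2 + 3.1353*b - 2.2638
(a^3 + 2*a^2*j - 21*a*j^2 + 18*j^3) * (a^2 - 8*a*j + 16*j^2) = a^5 - 6*a^4*j - 21*a^3*j^2 + 218*a^2*j^3 - 480*a*j^4 + 288*j^5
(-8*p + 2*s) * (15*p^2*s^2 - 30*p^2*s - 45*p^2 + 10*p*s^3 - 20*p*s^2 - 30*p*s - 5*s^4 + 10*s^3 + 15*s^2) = -120*p^3*s^2 + 240*p^3*s + 360*p^3 - 50*p^2*s^3 + 100*p^2*s^2 + 150*p^2*s + 60*p*s^4 - 120*p*s^3 - 180*p*s^2 - 10*s^5 + 20*s^4 + 30*s^3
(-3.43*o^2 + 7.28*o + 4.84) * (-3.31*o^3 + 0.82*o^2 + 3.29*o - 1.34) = 11.3533*o^5 - 26.9094*o^4 - 21.3355*o^3 + 32.5162*o^2 + 6.1684*o - 6.4856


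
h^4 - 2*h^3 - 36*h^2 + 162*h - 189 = (h - 3)^3*(h + 7)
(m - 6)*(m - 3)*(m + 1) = m^3 - 8*m^2 + 9*m + 18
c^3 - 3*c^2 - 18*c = c*(c - 6)*(c + 3)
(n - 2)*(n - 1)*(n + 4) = n^3 + n^2 - 10*n + 8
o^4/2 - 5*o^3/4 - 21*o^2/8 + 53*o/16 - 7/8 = (o/2 + 1)*(o - 7/2)*(o - 1/2)^2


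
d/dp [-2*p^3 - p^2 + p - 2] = -6*p^2 - 2*p + 1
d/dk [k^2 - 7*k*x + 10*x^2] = 2*k - 7*x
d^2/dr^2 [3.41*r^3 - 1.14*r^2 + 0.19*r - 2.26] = 20.46*r - 2.28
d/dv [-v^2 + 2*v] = 2 - 2*v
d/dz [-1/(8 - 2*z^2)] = -z/(z^2 - 4)^2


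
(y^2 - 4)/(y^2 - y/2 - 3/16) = 16*(4 - y^2)/(-16*y^2 + 8*y + 3)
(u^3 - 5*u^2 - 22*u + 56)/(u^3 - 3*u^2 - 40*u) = (-u^3 + 5*u^2 + 22*u - 56)/(u*(-u^2 + 3*u + 40))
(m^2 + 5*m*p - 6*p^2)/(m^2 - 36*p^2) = (-m + p)/(-m + 6*p)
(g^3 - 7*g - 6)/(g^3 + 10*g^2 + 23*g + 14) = (g - 3)/(g + 7)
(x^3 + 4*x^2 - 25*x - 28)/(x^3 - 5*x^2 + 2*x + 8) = (x + 7)/(x - 2)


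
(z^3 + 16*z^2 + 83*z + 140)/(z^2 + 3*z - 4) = (z^2 + 12*z + 35)/(z - 1)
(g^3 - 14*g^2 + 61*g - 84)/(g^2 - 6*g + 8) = (g^2 - 10*g + 21)/(g - 2)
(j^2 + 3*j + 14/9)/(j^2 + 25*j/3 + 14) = (j + 2/3)/(j + 6)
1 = 1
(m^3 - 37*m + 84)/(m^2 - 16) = (m^2 + 4*m - 21)/(m + 4)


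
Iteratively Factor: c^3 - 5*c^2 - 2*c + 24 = (c - 3)*(c^2 - 2*c - 8) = (c - 4)*(c - 3)*(c + 2)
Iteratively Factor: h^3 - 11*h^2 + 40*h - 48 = (h - 3)*(h^2 - 8*h + 16) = (h - 4)*(h - 3)*(h - 4)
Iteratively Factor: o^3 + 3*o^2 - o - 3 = (o - 1)*(o^2 + 4*o + 3) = (o - 1)*(o + 3)*(o + 1)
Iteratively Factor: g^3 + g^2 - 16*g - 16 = (g - 4)*(g^2 + 5*g + 4) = (g - 4)*(g + 1)*(g + 4)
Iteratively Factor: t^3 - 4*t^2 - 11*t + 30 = (t - 2)*(t^2 - 2*t - 15) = (t - 5)*(t - 2)*(t + 3)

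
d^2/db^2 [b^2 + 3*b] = 2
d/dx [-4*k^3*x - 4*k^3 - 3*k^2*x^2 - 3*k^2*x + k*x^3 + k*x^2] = k*(-4*k^2 - 6*k*x - 3*k + 3*x^2 + 2*x)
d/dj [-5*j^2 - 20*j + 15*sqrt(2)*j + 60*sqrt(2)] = -10*j - 20 + 15*sqrt(2)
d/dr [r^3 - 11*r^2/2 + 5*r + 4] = 3*r^2 - 11*r + 5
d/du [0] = 0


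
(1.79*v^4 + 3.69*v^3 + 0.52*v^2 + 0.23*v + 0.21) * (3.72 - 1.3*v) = -2.327*v^5 + 1.8618*v^4 + 13.0508*v^3 + 1.6354*v^2 + 0.5826*v + 0.7812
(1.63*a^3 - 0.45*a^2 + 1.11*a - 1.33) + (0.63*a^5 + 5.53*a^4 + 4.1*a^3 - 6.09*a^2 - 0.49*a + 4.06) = 0.63*a^5 + 5.53*a^4 + 5.73*a^3 - 6.54*a^2 + 0.62*a + 2.73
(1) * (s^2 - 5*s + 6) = s^2 - 5*s + 6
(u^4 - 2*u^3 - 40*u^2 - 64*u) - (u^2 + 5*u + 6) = u^4 - 2*u^3 - 41*u^2 - 69*u - 6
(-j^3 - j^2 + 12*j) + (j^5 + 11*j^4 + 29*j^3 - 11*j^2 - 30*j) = j^5 + 11*j^4 + 28*j^3 - 12*j^2 - 18*j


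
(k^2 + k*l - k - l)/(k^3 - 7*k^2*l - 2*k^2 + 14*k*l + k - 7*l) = (k + l)/(k^2 - 7*k*l - k + 7*l)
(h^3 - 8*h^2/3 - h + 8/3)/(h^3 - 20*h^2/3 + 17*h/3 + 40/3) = (h - 1)/(h - 5)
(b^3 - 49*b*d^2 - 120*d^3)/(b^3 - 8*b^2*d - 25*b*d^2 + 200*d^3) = (b + 3*d)/(b - 5*d)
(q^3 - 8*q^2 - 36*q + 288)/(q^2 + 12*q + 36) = (q^2 - 14*q + 48)/(q + 6)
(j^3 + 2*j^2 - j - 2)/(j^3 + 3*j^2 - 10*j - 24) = (j^2 - 1)/(j^2 + j - 12)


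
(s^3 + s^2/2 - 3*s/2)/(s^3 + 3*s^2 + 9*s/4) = 2*(s - 1)/(2*s + 3)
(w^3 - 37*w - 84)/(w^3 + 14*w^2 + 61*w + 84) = (w - 7)/(w + 7)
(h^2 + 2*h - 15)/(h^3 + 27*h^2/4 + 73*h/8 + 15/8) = 8*(h - 3)/(8*h^2 + 14*h + 3)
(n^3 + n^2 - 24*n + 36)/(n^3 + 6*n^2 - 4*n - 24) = (n - 3)/(n + 2)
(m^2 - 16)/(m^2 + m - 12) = (m - 4)/(m - 3)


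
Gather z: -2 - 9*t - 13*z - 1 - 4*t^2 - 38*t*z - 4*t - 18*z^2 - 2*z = -4*t^2 - 13*t - 18*z^2 + z*(-38*t - 15) - 3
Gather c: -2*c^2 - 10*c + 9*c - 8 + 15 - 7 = -2*c^2 - c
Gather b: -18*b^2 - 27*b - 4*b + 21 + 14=-18*b^2 - 31*b + 35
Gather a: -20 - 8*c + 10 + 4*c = -4*c - 10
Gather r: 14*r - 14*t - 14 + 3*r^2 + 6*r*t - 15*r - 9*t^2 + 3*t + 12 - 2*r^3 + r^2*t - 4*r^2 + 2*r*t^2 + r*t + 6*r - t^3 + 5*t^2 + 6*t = -2*r^3 + r^2*(t - 1) + r*(2*t^2 + 7*t + 5) - t^3 - 4*t^2 - 5*t - 2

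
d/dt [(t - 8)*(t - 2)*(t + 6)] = 3*t^2 - 8*t - 44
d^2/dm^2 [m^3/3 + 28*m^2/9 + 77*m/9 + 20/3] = 2*m + 56/9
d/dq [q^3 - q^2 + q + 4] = 3*q^2 - 2*q + 1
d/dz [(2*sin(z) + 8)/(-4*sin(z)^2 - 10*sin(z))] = 2*(cos(z) + 8/tan(z) + 10*cos(z)/sin(z)^2)/(2*sin(z) + 5)^2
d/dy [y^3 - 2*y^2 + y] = 3*y^2 - 4*y + 1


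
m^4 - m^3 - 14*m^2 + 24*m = m*(m - 3)*(m - 2)*(m + 4)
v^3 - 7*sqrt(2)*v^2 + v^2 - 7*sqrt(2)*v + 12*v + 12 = (v + 1)*(v - 6*sqrt(2))*(v - sqrt(2))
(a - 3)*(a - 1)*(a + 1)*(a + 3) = a^4 - 10*a^2 + 9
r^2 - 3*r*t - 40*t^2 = (r - 8*t)*(r + 5*t)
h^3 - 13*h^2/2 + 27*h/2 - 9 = (h - 3)*(h - 2)*(h - 3/2)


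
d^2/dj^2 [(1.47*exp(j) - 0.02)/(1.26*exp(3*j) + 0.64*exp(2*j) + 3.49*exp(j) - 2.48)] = (9.33508800000001*exp(6*j) + 3.270456*exp(5*j) - 25.432008*exp(4*j) + 56.222872*exp(3*j) + 13.302624*exp(2*j) + 12.352566*exp(j) + 8.867984)*exp(j)/(2.000376*exp(9*j) + 3.048192*exp(8*j) + 18.17046*exp(7*j) + 5.336416*exp(6*j) + 38.330058*exp(5*j) - 45.094944*exp(4*j) + 32.521093*exp(3*j) - 78.811176*exp(2*j) + 64.394688*exp(j) - 15.252992)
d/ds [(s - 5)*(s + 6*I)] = 2*s - 5 + 6*I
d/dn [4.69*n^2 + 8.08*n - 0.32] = 9.38*n + 8.08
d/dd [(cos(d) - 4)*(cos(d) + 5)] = -sin(d) - sin(2*d)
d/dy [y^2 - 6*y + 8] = 2*y - 6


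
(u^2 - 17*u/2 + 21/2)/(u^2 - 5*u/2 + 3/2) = (u - 7)/(u - 1)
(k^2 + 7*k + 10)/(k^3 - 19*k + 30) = (k + 2)/(k^2 - 5*k + 6)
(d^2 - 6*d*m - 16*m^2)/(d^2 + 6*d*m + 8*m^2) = (d - 8*m)/(d + 4*m)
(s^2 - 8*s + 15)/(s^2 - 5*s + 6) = (s - 5)/(s - 2)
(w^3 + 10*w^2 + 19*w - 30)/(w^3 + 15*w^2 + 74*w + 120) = (w - 1)/(w + 4)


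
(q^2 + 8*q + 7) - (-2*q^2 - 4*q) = 3*q^2 + 12*q + 7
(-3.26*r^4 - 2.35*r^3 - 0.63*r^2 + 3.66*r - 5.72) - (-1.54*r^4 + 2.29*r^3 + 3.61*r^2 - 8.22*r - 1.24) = -1.72*r^4 - 4.64*r^3 - 4.24*r^2 + 11.88*r - 4.48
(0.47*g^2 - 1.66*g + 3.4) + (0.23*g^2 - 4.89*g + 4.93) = 0.7*g^2 - 6.55*g + 8.33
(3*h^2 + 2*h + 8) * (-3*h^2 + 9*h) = -9*h^4 + 21*h^3 - 6*h^2 + 72*h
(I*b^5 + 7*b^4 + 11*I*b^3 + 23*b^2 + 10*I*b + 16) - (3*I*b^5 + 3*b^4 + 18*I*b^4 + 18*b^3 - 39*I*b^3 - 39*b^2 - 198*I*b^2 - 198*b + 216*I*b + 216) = -2*I*b^5 + 4*b^4 - 18*I*b^4 - 18*b^3 + 50*I*b^3 + 62*b^2 + 198*I*b^2 + 198*b - 206*I*b - 200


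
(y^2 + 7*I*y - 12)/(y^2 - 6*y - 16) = (-y^2 - 7*I*y + 12)/(-y^2 + 6*y + 16)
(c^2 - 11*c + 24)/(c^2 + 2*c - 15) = (c - 8)/(c + 5)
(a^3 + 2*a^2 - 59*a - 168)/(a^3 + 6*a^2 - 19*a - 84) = (a - 8)/(a - 4)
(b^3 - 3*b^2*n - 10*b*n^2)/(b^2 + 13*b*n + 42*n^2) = b*(b^2 - 3*b*n - 10*n^2)/(b^2 + 13*b*n + 42*n^2)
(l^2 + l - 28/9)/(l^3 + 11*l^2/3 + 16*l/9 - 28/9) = (3*l - 4)/(3*l^2 + 4*l - 4)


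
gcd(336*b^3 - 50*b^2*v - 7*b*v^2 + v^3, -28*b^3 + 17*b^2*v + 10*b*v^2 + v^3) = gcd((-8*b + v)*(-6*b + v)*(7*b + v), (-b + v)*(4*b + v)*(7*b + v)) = 7*b + v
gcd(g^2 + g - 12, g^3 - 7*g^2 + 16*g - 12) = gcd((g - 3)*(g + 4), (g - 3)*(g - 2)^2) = g - 3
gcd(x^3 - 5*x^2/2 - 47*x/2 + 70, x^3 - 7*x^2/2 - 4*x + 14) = x - 7/2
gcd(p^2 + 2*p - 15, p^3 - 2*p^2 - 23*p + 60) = p^2 + 2*p - 15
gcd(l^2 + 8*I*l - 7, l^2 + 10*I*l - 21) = l + 7*I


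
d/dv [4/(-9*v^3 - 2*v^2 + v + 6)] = 4*(27*v^2 + 4*v - 1)/(9*v^3 + 2*v^2 - v - 6)^2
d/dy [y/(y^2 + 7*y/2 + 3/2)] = 2*(3 - 2*y^2)/(4*y^4 + 28*y^3 + 61*y^2 + 42*y + 9)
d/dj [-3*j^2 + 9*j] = 9 - 6*j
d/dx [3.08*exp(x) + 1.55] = 3.08*exp(x)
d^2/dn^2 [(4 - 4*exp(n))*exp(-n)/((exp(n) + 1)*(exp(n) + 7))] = 4*(-4*exp(5*n) - 15*exp(4*n) + 52*exp(3*n) + 326*exp(2*n) + 168*exp(n) + 49)*exp(-n)/(exp(6*n) + 24*exp(5*n) + 213*exp(4*n) + 848*exp(3*n) + 1491*exp(2*n) + 1176*exp(n) + 343)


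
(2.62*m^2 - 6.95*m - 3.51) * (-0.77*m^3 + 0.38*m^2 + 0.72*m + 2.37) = -2.0174*m^5 + 6.3471*m^4 + 1.9481*m^3 - 0.128399999999999*m^2 - 18.9987*m - 8.3187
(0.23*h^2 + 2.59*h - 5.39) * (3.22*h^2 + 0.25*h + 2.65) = 0.7406*h^4 + 8.3973*h^3 - 16.0988*h^2 + 5.516*h - 14.2835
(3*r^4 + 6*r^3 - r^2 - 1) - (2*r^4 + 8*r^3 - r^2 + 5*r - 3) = r^4 - 2*r^3 - 5*r + 2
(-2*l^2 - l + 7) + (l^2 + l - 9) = -l^2 - 2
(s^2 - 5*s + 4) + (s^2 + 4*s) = 2*s^2 - s + 4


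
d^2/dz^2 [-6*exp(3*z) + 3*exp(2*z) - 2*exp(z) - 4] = (-54*exp(2*z) + 12*exp(z) - 2)*exp(z)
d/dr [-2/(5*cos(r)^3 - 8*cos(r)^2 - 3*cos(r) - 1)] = 2*(-15*cos(r)^2 + 16*cos(r) + 3)*sin(r)/(-5*cos(r)^3 + 8*cos(r)^2 + 3*cos(r) + 1)^2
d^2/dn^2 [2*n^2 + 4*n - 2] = 4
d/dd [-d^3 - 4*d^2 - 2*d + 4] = -3*d^2 - 8*d - 2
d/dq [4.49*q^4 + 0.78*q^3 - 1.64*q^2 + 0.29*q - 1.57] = 17.96*q^3 + 2.34*q^2 - 3.28*q + 0.29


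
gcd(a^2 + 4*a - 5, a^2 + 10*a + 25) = a + 5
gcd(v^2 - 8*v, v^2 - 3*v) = v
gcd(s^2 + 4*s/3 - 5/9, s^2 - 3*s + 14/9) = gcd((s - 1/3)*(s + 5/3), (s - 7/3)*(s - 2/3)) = 1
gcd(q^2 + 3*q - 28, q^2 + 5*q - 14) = q + 7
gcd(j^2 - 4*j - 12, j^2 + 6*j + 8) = j + 2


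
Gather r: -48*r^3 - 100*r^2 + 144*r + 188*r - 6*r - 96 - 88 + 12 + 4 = -48*r^3 - 100*r^2 + 326*r - 168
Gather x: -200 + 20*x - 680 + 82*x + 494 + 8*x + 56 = 110*x - 330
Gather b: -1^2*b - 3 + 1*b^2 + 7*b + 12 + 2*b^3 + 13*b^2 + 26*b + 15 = 2*b^3 + 14*b^2 + 32*b + 24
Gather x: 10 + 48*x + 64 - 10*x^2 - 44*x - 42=-10*x^2 + 4*x + 32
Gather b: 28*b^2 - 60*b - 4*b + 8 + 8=28*b^2 - 64*b + 16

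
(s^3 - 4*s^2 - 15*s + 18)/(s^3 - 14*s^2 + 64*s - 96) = (s^2 + 2*s - 3)/(s^2 - 8*s + 16)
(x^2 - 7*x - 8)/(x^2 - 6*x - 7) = (x - 8)/(x - 7)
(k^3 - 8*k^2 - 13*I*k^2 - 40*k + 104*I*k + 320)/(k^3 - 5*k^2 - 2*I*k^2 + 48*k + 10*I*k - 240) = (k^2 - k*(8 + 5*I) + 40*I)/(k^2 + k*(-5 + 6*I) - 30*I)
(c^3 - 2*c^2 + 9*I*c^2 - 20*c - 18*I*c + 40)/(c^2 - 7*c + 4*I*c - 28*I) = (c^2 + c*(-2 + 5*I) - 10*I)/(c - 7)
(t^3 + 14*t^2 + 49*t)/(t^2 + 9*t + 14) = t*(t + 7)/(t + 2)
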